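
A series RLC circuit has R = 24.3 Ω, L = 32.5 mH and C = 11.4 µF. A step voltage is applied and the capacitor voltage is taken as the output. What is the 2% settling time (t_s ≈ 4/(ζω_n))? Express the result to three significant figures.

For a series RLC circuit (capacitor voltage as output), ω_n = 1/√(LC) = 1/√(32.5 mH · 11.4 µF) = 1640 rad/s.
ζ = (R/2)·√(C/L) = (24.3/2)·√(11.4 µF/32.5 mH) = 0.228.
t_s ≈ 4/(ζω_n) = 0.0107 s.

t_s ≈ 0.0107 s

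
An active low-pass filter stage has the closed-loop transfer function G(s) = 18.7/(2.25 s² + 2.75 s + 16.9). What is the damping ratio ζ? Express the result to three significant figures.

ζ ≈ 0.223

Dividing through by 2.25: denominator becomes s² + 1.222 s + 7.511.
So ω_n = √7.511 = 2.74 rad/s and ζ = 1.222/(2·2.74) = 0.223.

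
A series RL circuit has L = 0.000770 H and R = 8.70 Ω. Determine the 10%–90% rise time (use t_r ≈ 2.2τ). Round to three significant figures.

τ = L/R = 0.000770/8.70 = 0.0000885 s.
t_r ≈ 2.2τ = 0.000195 s.

t_r ≈ 0.000195 s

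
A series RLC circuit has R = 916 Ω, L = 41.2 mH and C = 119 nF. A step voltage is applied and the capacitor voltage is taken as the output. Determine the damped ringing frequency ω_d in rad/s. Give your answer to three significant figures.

For a series RLC circuit (capacitor voltage as output), ω_n = 1/√(LC) = 1/√(41.2 mH · 119 nF) = 14300 rad/s.
ζ = (R/2)·√(C/L) = (916/2)·√(119 nF/41.2 mH) = 0.778.
The damped frequency ω_d = ω_n√(1−ζ²) = 8970 rad/s.

ω_d ≈ 8970 rad/s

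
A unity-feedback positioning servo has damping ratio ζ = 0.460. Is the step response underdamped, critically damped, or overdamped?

underdamped

Since ζ = 0.460 < 1, the system is underdamped.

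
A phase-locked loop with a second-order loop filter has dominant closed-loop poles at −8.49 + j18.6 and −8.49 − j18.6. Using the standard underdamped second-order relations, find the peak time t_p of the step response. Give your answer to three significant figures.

t_p ≈ 0.169 s

t_p = π/ω_d with ω_d = 18.6 (the imaginary part), so t_p = 0.169 s.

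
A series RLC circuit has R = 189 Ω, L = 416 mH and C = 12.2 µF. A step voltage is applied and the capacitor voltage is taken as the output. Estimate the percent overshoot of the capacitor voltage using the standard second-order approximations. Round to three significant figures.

%OS ≈ 15.4%

For a series RLC circuit (capacitor voltage as output), ω_n = 1/√(LC) = 1/√(416 mH · 12.2 µF) = 444 rad/s.
ζ = (R/2)·√(C/L) = (189/2)·√(12.2 µF/416 mH) = 0.512.
Overshoot: exp(−π·0.512/√(1−0.512²)) = 0.154, i.e. 15.4%.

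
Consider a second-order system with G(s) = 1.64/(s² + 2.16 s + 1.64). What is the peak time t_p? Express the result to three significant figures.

Matching coefficients with s² + 2ζω_n s + ω_n² gives ω_n² = 1.64 ⇒ ω_n = 1.28 rad/s, and ζ = 2.16/(2ω_n) = 0.843.
ω_d = ω_n√(1−ζ²) = 0.688 rad/s. Then t_p = π/ω_d = 4.57 s.

t_p ≈ 4.57 s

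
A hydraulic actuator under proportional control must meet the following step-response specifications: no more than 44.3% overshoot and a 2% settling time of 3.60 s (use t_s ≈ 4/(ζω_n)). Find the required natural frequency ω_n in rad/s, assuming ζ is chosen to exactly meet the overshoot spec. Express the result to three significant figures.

ζ = −ln(OS)/√(π² + (ln OS)²). With OS = 0.443, ln OS = −0.8142 and ζ = 0.8142/3.245 = 0.251.
Then ω_n = 4/(ζ t_s) = 4/(0.251 × 3.60) = 4.43 rad/s.

ω_n ≈ 4.43 rad/s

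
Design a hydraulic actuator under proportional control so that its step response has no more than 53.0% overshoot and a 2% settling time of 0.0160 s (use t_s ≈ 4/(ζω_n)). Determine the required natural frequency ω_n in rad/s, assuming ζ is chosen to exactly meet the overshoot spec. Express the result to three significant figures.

Inverting the overshoot relation: ζ = |ln 0.530|/√(π² + ln²0.530) = 0.198.
Then ω_n = 4/(ζ t_s) = 4/(0.198 × 0.0160) = 1260 rad/s.

ω_n ≈ 1260 rad/s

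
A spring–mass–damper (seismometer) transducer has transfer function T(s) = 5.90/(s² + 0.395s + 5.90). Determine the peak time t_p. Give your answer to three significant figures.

t_p ≈ 1.30 s

ω_n = √5.90 = 2.43 rad/s; ζ = 0.395/(2·2.43) = 0.0813.
ω_d = 2.43·√(1 − 0.0813²) = 2.42 rad/s. Then t_p = π/ω_d = 1.30 s.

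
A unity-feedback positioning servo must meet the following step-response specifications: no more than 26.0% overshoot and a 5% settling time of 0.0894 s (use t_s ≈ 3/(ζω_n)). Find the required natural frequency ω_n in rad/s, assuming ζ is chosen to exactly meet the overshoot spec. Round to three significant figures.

ω_n ≈ 85.2 rad/s

Inverting the overshoot relation: ζ = |ln 0.260|/√(π² + ln²0.260) = 0.394.
Then ω_n = 3/(ζ t_s) = 3/(0.394 × 0.0894) = 85.2 rad/s.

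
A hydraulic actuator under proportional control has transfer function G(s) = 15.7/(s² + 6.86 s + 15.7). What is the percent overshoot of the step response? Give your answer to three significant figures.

%OS ≈ 0.437%

ω_n = √15.7 = 3.96 rad/s; ζ = 6.86/(2·3.96) = 0.866.
%OS = 100 e^{−πζ/√(1−ζ²)} with ζ = 0.866 gives 0.437%.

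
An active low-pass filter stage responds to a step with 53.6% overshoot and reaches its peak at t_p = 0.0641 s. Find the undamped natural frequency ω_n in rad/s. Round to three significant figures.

The overshoot fixes ζ = −ln(OS)/√(π²+ln²(OS)) = 0.195.
t_p = π/ω_d ⇒ ω_d = 49.0 rad/s; then ω_n = ω_d/√(1−ζ²) = 50.0 rad/s.

ω_n ≈ 50.0 rad/s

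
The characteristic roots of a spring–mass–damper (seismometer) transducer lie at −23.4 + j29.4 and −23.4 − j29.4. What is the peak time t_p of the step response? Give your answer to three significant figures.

t_p ≈ 0.107 s

t_p = π/ω_d with ω_d = 29.4 (the imaginary part), so t_p = 0.107 s.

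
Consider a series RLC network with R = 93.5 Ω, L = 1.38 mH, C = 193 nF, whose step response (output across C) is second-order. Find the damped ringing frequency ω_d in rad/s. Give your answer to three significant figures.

ω_d ≈ 51100 rad/s

For a series RLC circuit (capacitor voltage as output), ω_n = 1/√(LC) = 1/√(1.38 mH · 193 nF) = 61300 rad/s.
ζ = (R/2)·√(C/L) = (93.5/2)·√(193 nF/1.38 mH) = 0.553.
The damped frequency ω_d = ω_n√(1−ζ²) = 51100 rad/s.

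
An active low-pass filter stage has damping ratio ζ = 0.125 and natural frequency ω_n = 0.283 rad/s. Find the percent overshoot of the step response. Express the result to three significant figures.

%OS ≈ 67.3%

For an underdamped second-order system, %OS = 100·exp(−πζ/√(1−ζ²)).
πζ/√(1−ζ²) = π·0.125/√(1−0.0156) = 0.3958, so %OS = 100·e^(−0.3958) = 67.3%.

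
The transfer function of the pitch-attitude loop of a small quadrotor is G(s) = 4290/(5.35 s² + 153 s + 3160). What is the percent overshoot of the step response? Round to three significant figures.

%OS ≈ 10.2%

Dividing through by 5.35: denominator becomes s² + 28.60 s + 590.7.
So ω_n = √590.7 = 24.3 rad/s and ζ = 28.60/(2·24.3) = 0.588.
%OS = 100·exp(−πζ/√(1−ζ²)) = 10.2%.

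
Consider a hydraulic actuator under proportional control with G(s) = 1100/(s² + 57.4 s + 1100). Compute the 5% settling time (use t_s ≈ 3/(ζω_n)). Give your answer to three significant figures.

ω_n = √1100 = 33.2 rad/s; ζ = 57.4/(2·33.2) = 0.865.
t_s ≈ 3/(ζω_n) = 3/(0.865·33.2) = 0.105 s.

t_s ≈ 0.105 s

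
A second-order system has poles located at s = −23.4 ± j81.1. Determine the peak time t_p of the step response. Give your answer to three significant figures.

t_p ≈ 0.0387 s

t_p = π/ω_d with ω_d = 81.1 (the imaginary part), so t_p = 0.0387 s.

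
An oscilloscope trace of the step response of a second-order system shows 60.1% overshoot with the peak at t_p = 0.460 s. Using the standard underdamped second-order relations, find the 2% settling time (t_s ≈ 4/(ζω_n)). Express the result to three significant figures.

t_s ≈ 3.61 s

ζ from %OS: ζ = |ln 0.601|/√(π²+ln²0.601) = 0.160.
From t_p = π/ω_d, ω_d = π/0.460 = 6.83 rad/s, so ω_n = ω_d/√(1−ζ²) = 6.92 rad/s.
t_s ≈ 4/(ζω_n) = 4/(0.160·6.92) = 3.61 s.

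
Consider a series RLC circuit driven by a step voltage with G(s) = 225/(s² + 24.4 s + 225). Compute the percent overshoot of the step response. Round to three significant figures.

%OS ≈ 1.24%

Comparing the denominator to s² + 2ζω_n s + ω_n²: ω_n = √225 = 15.0 rad/s, and 2ζω_n = 24.4 so ζ = 24.4/(2·15.0) = 0.813.
%OS = 100·exp(−πζ/√(1−ζ²)) = 1.24%.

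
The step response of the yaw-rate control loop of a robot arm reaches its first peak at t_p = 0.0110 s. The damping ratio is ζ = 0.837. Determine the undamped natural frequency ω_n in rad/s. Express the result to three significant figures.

Peak time t_p = π/ω_d, so ω_d = π/t_p = π/0.0110 = 286 rad/s.
ω_n = ω_d/√(1−ζ²) = 286/√0.299 = 522 rad/s.

ω_n ≈ 522 rad/s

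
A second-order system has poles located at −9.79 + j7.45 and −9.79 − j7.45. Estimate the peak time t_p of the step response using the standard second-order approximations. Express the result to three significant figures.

t_p ≈ 0.422 s

t_p = π/ω_d with ω_d = 7.45 (the imaginary part), so t_p = 0.422 s.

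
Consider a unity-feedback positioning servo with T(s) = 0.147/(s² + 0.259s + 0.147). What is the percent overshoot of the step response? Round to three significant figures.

%OS ≈ 32.4%

Matching coefficients with s² + 2ζω_n s + ω_n² gives ω_n² = 0.147 ⇒ ω_n = 0.383 rad/s, and ζ = 0.259/(2ω_n) = 0.338.
%OS = 100 e^{−πζ/√(1−ζ²)} with ζ = 0.338 gives 32.4%.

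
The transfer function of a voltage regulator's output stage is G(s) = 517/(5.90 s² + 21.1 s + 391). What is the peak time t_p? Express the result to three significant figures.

Dividing through by 5.90: denominator becomes s² + 3.576 s + 66.27.
So ω_n = √66.27 = 8.14 rad/s and ζ = 3.576/(2·8.14) = 0.220.
The damped frequency ω_d = ω_n√(1−ζ²) = 7.94 rad/s. t_p = π/ω_d = 0.396 s.

t_p ≈ 0.396 s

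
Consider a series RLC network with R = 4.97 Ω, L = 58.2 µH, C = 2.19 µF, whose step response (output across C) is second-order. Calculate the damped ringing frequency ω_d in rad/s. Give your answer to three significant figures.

For a series RLC circuit (capacitor voltage as output), ω_n = 1/√(LC) = 1/√(58.2 µH · 2.19 µF) = 88600 rad/s.
ζ = (R/2)·√(C/L) = (4.97/2)·√(2.19 µF/58.2 µH) = 0.482.
ω_d = 88600·√(1 − 0.482²) = 77600 rad/s.

ω_d ≈ 77600 rad/s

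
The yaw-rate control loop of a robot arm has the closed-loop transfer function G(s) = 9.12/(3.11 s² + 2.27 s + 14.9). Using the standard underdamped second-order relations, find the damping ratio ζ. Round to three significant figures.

ζ ≈ 0.167

Dividing through by 3.11: denominator becomes s² + 0.7299 s + 4.791.
So ω_n = √4.791 = 2.19 rad/s and ζ = 0.7299/(2·2.19) = 0.167.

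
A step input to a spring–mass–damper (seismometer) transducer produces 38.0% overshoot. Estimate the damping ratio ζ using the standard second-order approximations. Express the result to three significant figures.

ζ ≈ 0.294

From %OS = 100·exp(−πζ/√(1−ζ²)), invert to get ζ = −ln(OS)/√(π² + ln²(OS)) with OS = 0.380.
−ln 0.380 = 0.9676, so ζ = 0.9676/√(π² + 0.9362) = 0.294.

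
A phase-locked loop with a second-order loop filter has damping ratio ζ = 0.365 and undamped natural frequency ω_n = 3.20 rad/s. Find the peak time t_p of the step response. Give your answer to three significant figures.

The damped frequency is ω_d = ω_n√(1−ζ²) = 3.20·√(1−0.133) = 2.98 rad/s.
Peak time t_p = π/ω_d = π/2.98 = 1.05 s.

t_p ≈ 1.05 s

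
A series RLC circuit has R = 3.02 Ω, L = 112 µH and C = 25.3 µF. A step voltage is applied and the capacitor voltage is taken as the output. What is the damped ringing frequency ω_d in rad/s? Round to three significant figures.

For a series RLC circuit (capacitor voltage as output), ω_n = 1/√(LC) = 1/√(112 µH · 25.3 µF) = 18800 rad/s.
ζ = (R/2)·√(C/L) = (3.02/2)·√(25.3 µF/112 µH) = 0.718.
The damped frequency ω_d = ω_n√(1−ζ²) = 13100 rad/s.

ω_d ≈ 13100 rad/s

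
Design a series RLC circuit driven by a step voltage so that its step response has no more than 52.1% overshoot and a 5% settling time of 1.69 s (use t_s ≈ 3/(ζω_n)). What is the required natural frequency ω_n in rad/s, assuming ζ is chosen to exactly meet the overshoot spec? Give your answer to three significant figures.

From %OS = 100·exp(−πζ/√(1−ζ²)), invert to get ζ = −ln(OS)/√(π² + ln²(OS)) with OS = 0.521.
−ln 0.521 = 0.6520, so ζ = 0.6520/√(π² + 0.4251) = 0.203.
Then ω_n = 3/(ζ t_s) = 3/(0.203 × 1.69) = 8.74 rad/s.

ω_n ≈ 8.74 rad/s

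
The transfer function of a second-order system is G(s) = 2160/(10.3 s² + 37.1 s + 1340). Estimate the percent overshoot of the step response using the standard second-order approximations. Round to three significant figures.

%OS ≈ 60.5%

Dividing through by 10.3: denominator becomes s² + 3.602 s + 130.1.
So ω_n = √130.1 = 11.4 rad/s and ζ = 3.602/(2·11.4) = 0.158.
%OS = 100 e^{−πζ/√(1−ζ²)} with ζ = 0.158 gives 60.5%.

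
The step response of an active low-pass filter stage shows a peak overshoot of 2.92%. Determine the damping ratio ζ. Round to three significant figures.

ζ ≈ 0.747

Inverting the overshoot relation: ζ = |ln 0.0292|/√(π² + ln²0.0292) = 0.747.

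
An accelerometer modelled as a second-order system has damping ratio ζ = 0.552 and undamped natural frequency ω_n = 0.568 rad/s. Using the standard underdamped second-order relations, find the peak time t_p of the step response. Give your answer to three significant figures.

t_p ≈ 6.63 s

The damped frequency is ω_d = ω_n√(1−ζ²) = 0.568·√(1−0.305) = 0.474 rad/s.
Peak time t_p = π/ω_d = π/0.474 = 6.63 s.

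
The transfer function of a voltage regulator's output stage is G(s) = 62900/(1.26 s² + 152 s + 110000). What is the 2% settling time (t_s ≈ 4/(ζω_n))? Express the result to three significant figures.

Dividing through by 1.26: denominator becomes s² + 120.6 s + 87300.
So ω_n = √87300 = 295 rad/s and ζ = 120.6/(2·295) = 0.204.
t_s ≈ 4/(ζω_n) = 0.0663 s.

t_s ≈ 0.0663 s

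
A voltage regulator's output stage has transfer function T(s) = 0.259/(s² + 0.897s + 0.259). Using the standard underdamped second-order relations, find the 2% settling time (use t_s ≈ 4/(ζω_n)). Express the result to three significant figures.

t_s ≈ 8.92 s

Matching coefficients with s² + 2ζω_n s + ω_n² gives ω_n² = 0.259 ⇒ ω_n = 0.509 rad/s, and ζ = 0.897/(2ω_n) = 0.881.
t_s ≈ 4/(ζω_n) = 4/(0.881·0.509) = 8.92 s.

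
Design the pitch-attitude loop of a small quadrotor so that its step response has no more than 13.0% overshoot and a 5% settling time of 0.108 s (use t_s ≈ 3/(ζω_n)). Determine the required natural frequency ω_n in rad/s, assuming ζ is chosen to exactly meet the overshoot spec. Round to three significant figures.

From %OS = 100·exp(−πζ/√(1−ζ²)), invert to get ζ = −ln(OS)/√(π² + ln²(OS)) with OS = 0.130.
−ln 0.130 = 2.040, so ζ = 2.040/√(π² + 4.163) = 0.545.
From t_s ≈ 3/(ζω_n): ω_n = 3/(ζ·t_s) = 3/(0.545·0.108) = 51.0 rad/s.

ω_n ≈ 51.0 rad/s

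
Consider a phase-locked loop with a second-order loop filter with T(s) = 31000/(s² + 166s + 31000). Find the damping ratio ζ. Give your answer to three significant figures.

ζ ≈ 0.471

Comparing the denominator to s² + 2ζω_n s + ω_n²: ω_n = √31000 = 176 rad/s, and 2ζω_n = 166 so ζ = 166/(2·176) = 0.471.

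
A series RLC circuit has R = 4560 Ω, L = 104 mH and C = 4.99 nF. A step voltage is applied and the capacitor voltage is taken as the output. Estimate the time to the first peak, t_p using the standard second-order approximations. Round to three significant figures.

t_p ≈ 0.0000826 s

For a series RLC circuit (capacitor voltage as output), ω_n = 1/√(LC) = 1/√(104 mH · 4.99 nF) = 43900 rad/s.
ζ = (R/2)·√(C/L) = (4560/2)·√(4.99 nF/104 mH) = 0.499.
ω_d = 43900·√(1 − 0.499²) = 38000 rad/s. t_p = π/ω_d = 0.0000826 s.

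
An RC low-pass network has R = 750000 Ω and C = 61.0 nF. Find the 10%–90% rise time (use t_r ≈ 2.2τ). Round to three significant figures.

t_r ≈ 0.101 s

τ = RC = 750000 × 61.0 nF = 0.0458 s.
t_r ≈ 2.2τ = 0.101 s.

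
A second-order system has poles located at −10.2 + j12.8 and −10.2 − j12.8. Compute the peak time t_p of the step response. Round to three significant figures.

t_p ≈ 0.245 s

t_p = π/ω_d with ω_d = 12.8 (the imaginary part), so t_p = 0.245 s.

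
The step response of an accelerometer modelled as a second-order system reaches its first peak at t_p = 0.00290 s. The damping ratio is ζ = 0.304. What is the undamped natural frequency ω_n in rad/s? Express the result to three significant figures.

ω_n ≈ 1140 rad/s

Peak time t_p = π/ω_d, so ω_d = π/t_p = π/0.00290 = 1080 rad/s.
ω_n = ω_d/√(1−ζ²) = 1080/√0.908 = 1140 rad/s.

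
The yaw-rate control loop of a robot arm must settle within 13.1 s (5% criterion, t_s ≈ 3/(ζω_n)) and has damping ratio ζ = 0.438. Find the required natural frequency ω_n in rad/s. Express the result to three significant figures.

Rearranging t_s ≈ 3/(ζω_n) gives ω_n = 3/(ζ·t_s) = 3/(0.438 × 13.1) = 0.523 rad/s.

ω_n ≈ 0.523 rad/s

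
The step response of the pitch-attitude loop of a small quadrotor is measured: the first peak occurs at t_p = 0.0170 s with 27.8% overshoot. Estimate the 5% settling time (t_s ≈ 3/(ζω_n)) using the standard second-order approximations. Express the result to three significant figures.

t_s ≈ 0.0398 s

The overshoot fixes ζ = −ln(OS)/√(π²+ln²(OS)) = 0.377.
t_p = π/ω_d ⇒ ω_d = 185 rad/s; then ω_n = ω_d/√(1−ζ²) = 200 rad/s.
t_s ≈ 3/(ζω_n) = 3/(0.377·200) = 0.0398 s.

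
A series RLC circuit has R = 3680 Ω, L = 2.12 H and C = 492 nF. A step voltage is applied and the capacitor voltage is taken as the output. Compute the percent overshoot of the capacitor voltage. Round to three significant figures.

%OS ≈ 0.244%

For a series RLC circuit (capacitor voltage as output), ω_n = 1/√(LC) = 1/√(2.12 H · 492 nF) = 979 rad/s.
ζ = (R/2)·√(C/L) = (3680/2)·√(492 nF/2.12 H) = 0.886.
%OS = 100·exp(−πζ/√(1−ζ²)) = 0.244%.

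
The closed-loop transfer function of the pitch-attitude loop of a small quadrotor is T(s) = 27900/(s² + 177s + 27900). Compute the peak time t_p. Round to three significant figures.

t_p ≈ 0.0222 s

ω_n = √27900 = 167 rad/s; ζ = 177/(2·167) = 0.530.
ω_d = ω_n√(1−ζ²) = 142 rad/s. Then t_p = π/ω_d = 0.0222 s.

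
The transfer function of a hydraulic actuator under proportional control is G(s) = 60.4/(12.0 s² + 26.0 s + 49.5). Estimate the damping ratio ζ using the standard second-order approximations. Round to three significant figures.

Dividing through by 12.0: denominator becomes s² + 2.167 s + 4.125.
So ω_n = √4.125 = 2.03 rad/s and ζ = 2.167/(2·2.03) = 0.533.

ζ ≈ 0.533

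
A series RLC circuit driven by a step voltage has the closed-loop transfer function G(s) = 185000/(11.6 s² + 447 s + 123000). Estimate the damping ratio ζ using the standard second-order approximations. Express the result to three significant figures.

Dividing through by 11.6: denominator becomes s² + 38.53 s + 10600.
So ω_n = √10600 = 103 rad/s and ζ = 38.53/(2·103) = 0.187.

ζ ≈ 0.187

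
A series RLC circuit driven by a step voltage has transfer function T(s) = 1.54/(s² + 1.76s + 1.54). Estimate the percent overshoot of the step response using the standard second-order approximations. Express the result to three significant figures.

Comparing the denominator to s² + 2ζω_n s + ω_n²: ω_n = √1.54 = 1.24 rad/s, and 2ζω_n = 1.76 so ζ = 1.76/(2·1.24) = 0.709.
%OS = 100·exp(−πζ/√(1−ζ²)) = 4.24%.

%OS ≈ 4.24%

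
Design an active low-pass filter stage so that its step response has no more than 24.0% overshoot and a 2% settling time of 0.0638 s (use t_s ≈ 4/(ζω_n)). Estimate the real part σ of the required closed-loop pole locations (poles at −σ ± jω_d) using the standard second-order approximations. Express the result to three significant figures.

σ ≈ 62.7

The settling-time spec alone fixes σ = ζω_n = 4/t_s = 4/0.0638 = 62.7.
(Overshoot then fixes ζ = 0.414 and hence ω_d = σ·√(1−ζ²)/ζ = 138 rad/s.)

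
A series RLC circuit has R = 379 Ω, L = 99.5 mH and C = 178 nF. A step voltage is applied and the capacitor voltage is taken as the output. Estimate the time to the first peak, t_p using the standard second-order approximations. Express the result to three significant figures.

t_p ≈ 0.000432 s

For a series RLC circuit (capacitor voltage as output), ω_n = 1/√(LC) = 1/√(99.5 mH · 178 nF) = 7510 rad/s.
ζ = (R/2)·√(C/L) = (379/2)·√(178 nF/99.5 mH) = 0.253.
ω_d = 7510·√(1 − 0.253²) = 7270 rad/s. t_p = π/ω_d = 0.000432 s.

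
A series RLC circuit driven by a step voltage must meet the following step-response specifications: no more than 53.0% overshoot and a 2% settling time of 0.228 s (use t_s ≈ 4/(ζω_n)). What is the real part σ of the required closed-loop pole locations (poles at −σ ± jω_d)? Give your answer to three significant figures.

σ ≈ 17.5

The settling-time spec alone fixes σ = ζω_n = 4/t_s = 4/0.228 = 17.5.
(Overshoot then fixes ζ = 0.198 and hence ω_d = σ·√(1−ζ²)/ζ = 86.8 rad/s.)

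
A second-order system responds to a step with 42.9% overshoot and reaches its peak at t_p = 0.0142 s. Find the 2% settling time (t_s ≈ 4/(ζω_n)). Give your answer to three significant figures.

The overshoot fixes ζ = −ln(OS)/√(π²+ln²(OS)) = 0.260.
From t_p = π/ω_d, ω_d = π/0.0142 = 221 rad/s, so ω_n = ω_d/√(1−ζ²) = 229 rad/s.
t_s ≈ 4/(ζω_n) = 4/(0.260·229) = 0.0671 s.

t_s ≈ 0.0671 s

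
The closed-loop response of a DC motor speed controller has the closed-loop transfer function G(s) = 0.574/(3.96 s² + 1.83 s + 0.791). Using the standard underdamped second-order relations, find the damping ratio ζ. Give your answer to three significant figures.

Dividing through by 3.96: denominator becomes s² + 0.4621 s + 0.1997.
So ω_n = √0.1997 = 0.447 rad/s and ζ = 0.4621/(2·0.447) = 0.517.

ζ ≈ 0.517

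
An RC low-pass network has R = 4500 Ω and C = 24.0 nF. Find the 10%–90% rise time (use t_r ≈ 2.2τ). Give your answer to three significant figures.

t_r ≈ 0.000238 s

τ = RC = 4500 × 24.0 nF = 0.000108 s.
t_r ≈ 2.2τ = 0.000238 s.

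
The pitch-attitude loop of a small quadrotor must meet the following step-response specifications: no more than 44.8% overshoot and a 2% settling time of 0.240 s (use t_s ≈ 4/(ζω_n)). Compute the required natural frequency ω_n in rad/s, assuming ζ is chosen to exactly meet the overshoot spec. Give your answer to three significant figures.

ω_n ≈ 67.3 rad/s

ζ = −ln(OS)/√(π² + (ln OS)²). With OS = 0.448, ln OS = −0.8030 and ζ = 0.8030/3.243 = 0.248.
Then ω_n = 4/(ζ t_s) = 4/(0.248 × 0.240) = 67.3 rad/s.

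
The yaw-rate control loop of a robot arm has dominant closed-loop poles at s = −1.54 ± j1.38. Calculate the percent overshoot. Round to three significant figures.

%OS ≈ 3.00%

The poles are at −σ ± jω_d with σ = 1.54 and ω_d = 1.38, so ω_n = √(σ²+ω_d²) = 2.07 rad/s and ζ = σ/ω_n = 0.745.
%OS = 100 e^{−πζ/√(1−ζ²)} with ζ = 0.745 gives 3.00%.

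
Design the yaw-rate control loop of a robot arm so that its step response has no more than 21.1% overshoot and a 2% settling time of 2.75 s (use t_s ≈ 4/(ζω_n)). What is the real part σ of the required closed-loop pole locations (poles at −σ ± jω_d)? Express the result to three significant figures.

The settling-time spec alone fixes σ = ζω_n = 4/t_s = 4/2.75 = 1.45.
(Overshoot then fixes ζ = 0.444 and hence ω_d = σ·√(1−ζ²)/ζ = 2.94 rad/s.)

σ ≈ 1.45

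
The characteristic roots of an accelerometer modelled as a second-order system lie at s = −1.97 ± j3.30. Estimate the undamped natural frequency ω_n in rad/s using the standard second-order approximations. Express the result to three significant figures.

ω_n ≈ 3.84 rad/s

The poles are at −σ ± jω_d with σ = 1.97 and ω_d = 3.30, so ω_n = √(σ²+ω_d²) = 3.84 rad/s and ζ = σ/ω_n = 0.513.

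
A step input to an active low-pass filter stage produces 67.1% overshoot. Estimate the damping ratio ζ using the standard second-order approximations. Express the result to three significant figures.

ζ = −ln(OS)/√(π² + (ln OS)²). With OS = 0.671, ln OS = −0.3990 and ζ = 0.3990/3.167 = 0.126.

ζ ≈ 0.126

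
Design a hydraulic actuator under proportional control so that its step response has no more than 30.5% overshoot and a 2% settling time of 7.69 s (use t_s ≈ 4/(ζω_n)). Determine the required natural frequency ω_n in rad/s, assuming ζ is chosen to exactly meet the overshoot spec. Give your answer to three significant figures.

ω_n ≈ 1.47 rad/s

ζ = −ln(OS)/√(π² + (ln OS)²). With OS = 0.305, ln OS = −1.187 and ζ = 1.187/3.359 = 0.354.
From t_s ≈ 4/(ζω_n): ω_n = 4/(ζ·t_s) = 4/(0.354·7.69) = 1.47 rad/s.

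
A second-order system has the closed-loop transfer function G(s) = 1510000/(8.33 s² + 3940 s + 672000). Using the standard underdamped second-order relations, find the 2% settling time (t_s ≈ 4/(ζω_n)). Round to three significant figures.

Dividing through by 8.33: denominator becomes s² + 473.0 s + 80670.
So ω_n = √80670 = 284 rad/s and ζ = 473.0/(2·284) = 0.833.
t_s ≈ 4/(ζω_n) = 0.0169 s.

t_s ≈ 0.0169 s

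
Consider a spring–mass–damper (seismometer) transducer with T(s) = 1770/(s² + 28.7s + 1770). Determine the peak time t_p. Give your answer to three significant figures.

t_p ≈ 0.0794 s

ω_n = √1770 = 42.1 rad/s; ζ = 28.7/(2·42.1) = 0.341.
The damped frequency ω_d = ω_n√(1−ζ²) = 39.5 rad/s. Then t_p = π/ω_d = 0.0794 s.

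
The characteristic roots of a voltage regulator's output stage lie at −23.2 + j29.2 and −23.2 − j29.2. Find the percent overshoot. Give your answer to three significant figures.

With σ = 23.2, ω_d = 29.2: ω_n = √(σ²+ω_d²) = 37.3 rad/s, ζ = σ/ω_n = 0.622.
Overshoot: exp(−π·0.622/√(1−0.622²)) = 0.0824, i.e. 8.24%.

%OS ≈ 8.24%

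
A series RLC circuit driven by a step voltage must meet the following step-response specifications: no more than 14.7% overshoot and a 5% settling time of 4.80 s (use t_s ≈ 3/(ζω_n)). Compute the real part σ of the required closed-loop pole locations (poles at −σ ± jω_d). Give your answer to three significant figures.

σ ≈ 0.625

The settling-time spec alone fixes σ = ζω_n = 3/t_s = 3/4.80 = 0.625.
(Overshoot then fixes ζ = 0.521 and hence ω_d = σ·√(1−ζ²)/ζ = 1.02 rad/s.)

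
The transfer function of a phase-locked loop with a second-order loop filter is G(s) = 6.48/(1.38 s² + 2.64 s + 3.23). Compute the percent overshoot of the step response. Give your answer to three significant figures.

Dividing through by 1.38: denominator becomes s² + 1.913 s + 2.341.
So ω_n = √2.341 = 1.53 rad/s and ζ = 1.913/(2·1.53) = 0.625.
%OS = 100 e^{−πζ/√(1−ζ²)} with ζ = 0.625 gives 8.07%.

%OS ≈ 8.07%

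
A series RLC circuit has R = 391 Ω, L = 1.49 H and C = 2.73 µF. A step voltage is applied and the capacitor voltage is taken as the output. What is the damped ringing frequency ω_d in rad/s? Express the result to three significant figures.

ω_d ≈ 478 rad/s

For a series RLC circuit (capacitor voltage as output), ω_n = 1/√(LC) = 1/√(1.49 H · 2.73 µF) = 496 rad/s.
ζ = (R/2)·√(C/L) = (391/2)·√(2.73 µF/1.49 H) = 0.265.
The damped frequency ω_d = ω_n√(1−ζ²) = 478 rad/s.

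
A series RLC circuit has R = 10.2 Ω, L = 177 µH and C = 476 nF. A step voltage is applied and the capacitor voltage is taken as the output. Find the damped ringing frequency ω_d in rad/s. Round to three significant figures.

For a series RLC circuit (capacitor voltage as output), ω_n = 1/√(LC) = 1/√(177 µH · 476 nF) = 109000 rad/s.
ζ = (R/2)·√(C/L) = (10.2/2)·√(476 nF/177 µH) = 0.264.
The damped frequency ω_d = ω_n√(1−ζ²) = 105000 rad/s.

ω_d ≈ 105000 rad/s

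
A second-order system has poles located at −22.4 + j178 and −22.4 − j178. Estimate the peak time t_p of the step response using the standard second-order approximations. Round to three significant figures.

t_p = π/ω_d with ω_d = 178 (the imaginary part), so t_p = 0.0176 s.

t_p ≈ 0.0176 s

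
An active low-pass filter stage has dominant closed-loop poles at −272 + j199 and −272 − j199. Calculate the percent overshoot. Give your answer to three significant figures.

With σ = 272, ω_d = 199: ω_n = √(σ²+ω_d²) = 337 rad/s, ζ = σ/ω_n = 0.807.
Overshoot: exp(−π·0.807/√(1−0.807²)) = 0.0136, i.e. 1.36%.

%OS ≈ 1.36%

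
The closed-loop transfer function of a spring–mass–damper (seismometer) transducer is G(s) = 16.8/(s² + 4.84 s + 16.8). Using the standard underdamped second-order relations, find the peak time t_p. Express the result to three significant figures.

t_p ≈ 0.950 s

Matching coefficients with s² + 2ζω_n s + ω_n² gives ω_n² = 16.8 ⇒ ω_n = 4.10 rad/s, and ζ = 4.84/(2ω_n) = 0.590.
ω_d = 4.10·√(1 − 0.590²) = 3.31 rad/s. Then t_p = π/ω_d = 0.950 s.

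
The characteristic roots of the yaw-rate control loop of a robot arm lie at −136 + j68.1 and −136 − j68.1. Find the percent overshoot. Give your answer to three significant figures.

|pole| = ω_n = √(136² + 68.1²) = 152 rad/s; ζ = cos θ = σ/ω_n = 0.894.
%OS = 100 e^{−πζ/√(1−ζ²)} with ζ = 0.894 gives 0.188%.

%OS ≈ 0.188%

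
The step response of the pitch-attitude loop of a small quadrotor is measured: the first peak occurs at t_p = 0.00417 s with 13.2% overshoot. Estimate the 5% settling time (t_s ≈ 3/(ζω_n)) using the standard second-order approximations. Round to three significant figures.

ζ from %OS: ζ = |ln 0.132|/√(π²+ln²0.132) = 0.542.
t_p = π/ω_d ⇒ ω_d = 753 rad/s; then ω_n = ω_d/√(1−ζ²) = 896 rad/s.
t_s ≈ 3/(ζω_n) = 3/(0.542·896) = 0.00618 s.

t_s ≈ 0.00618 s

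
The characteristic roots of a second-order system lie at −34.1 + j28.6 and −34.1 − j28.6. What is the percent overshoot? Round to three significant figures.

%OS ≈ 2.36%

|pole| = ω_n = √(34.1² + 28.6²) = 44.5 rad/s; ζ = cos θ = σ/ω_n = 0.766.
%OS = 100·exp(−πζ/√(1−ζ²)) = 2.36%.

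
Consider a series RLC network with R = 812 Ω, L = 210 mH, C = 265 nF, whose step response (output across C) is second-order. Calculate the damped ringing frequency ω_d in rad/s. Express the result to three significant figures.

ω_d ≈ 3770 rad/s

For a series RLC circuit (capacitor voltage as output), ω_n = 1/√(LC) = 1/√(210 mH · 265 nF) = 4240 rad/s.
ζ = (R/2)·√(C/L) = (812/2)·√(265 nF/210 mH) = 0.456.
ω_d = 4240·√(1 − 0.456²) = 3770 rad/s.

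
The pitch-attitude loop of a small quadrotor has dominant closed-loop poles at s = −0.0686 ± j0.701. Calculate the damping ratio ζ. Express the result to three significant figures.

With σ = 0.0686, ω_d = 0.701: ω_n = √(σ²+ω_d²) = 0.704 rad/s, ζ = σ/ω_n = 0.0974.

ζ ≈ 0.0974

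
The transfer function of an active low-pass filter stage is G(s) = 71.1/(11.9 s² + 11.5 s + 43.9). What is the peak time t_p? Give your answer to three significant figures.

Dividing through by 11.9: denominator becomes s² + 0.9664 s + 3.689.
So ω_n = √3.689 = 1.92 rad/s and ζ = 0.9664/(2·1.92) = 0.252.
ω_d = 1.92·√(1 − 0.252²) = 1.86 rad/s. t_p = π/ω_d = 1.69 s.

t_p ≈ 1.69 s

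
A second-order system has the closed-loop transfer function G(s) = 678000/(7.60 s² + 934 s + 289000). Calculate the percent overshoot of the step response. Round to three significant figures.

%OS ≈ 35.2%

Dividing through by 7.60: denominator becomes s² + 122.9 s + 38030.
So ω_n = √38030 = 195 rad/s and ζ = 122.9/(2·195) = 0.315.
%OS = 100·exp(−πζ/√(1−ζ²)) = 35.2%.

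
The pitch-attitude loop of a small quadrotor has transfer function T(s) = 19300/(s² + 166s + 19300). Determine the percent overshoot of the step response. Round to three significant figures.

Comparing the denominator to s² + 2ζω_n s + ω_n²: ω_n = √19300 = 139 rad/s, and 2ζω_n = 166 so ζ = 166/(2·139) = 0.597.
%OS = 100·exp(−πζ/√(1−ζ²)) = 9.63%.

%OS ≈ 9.63%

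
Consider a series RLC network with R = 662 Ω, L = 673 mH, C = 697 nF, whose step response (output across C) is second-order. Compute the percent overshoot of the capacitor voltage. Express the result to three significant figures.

For a series RLC circuit (capacitor voltage as output), ω_n = 1/√(LC) = 1/√(673 mH · 697 nF) = 1460 rad/s.
ζ = (R/2)·√(C/L) = (662/2)·√(697 nF/673 mH) = 0.337.
%OS = 100·exp(−πζ/√(1−ζ²)) = 32.5%.

%OS ≈ 32.5%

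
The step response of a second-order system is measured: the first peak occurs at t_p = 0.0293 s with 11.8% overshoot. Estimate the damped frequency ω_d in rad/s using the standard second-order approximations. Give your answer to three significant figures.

ω_d ≈ 107 rad/s

t_p = π/ω_d, so ω_d = π/0.0293 = 107 rad/s.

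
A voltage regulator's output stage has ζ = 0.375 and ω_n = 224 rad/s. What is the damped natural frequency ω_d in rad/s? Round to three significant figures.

ω_d ≈ 208 rad/s

ω_d = ω_n√(1−ζ²) = 224·√0.859 = 208 rad/s.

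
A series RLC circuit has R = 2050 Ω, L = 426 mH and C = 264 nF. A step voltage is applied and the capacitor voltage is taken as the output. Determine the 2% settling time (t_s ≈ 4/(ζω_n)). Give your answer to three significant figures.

t_s ≈ 0.00166 s

For a series RLC circuit (capacitor voltage as output), ω_n = 1/√(LC) = 1/√(426 mH · 264 nF) = 2980 rad/s.
ζ = (R/2)·√(C/L) = (2050/2)·√(264 nF/426 mH) = 0.807.
t_s ≈ 4/(ζω_n) = 0.00166 s.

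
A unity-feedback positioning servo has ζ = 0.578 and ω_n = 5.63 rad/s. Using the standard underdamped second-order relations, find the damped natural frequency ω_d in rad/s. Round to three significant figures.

ω_d ≈ 4.59 rad/s

ω_d = ω_n√(1−ζ²) = 5.63·√0.666 = 4.59 rad/s.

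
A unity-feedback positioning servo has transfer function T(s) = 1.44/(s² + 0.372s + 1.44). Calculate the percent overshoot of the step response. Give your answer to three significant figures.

%OS ≈ 61.1%

Comparing the denominator to s² + 2ζω_n s + ω_n²: ω_n = √1.44 = 1.20 rad/s, and 2ζω_n = 0.372 so ζ = 0.372/(2·1.20) = 0.155.
%OS = 100 e^{−πζ/√(1−ζ²)} with ζ = 0.155 gives 61.1%.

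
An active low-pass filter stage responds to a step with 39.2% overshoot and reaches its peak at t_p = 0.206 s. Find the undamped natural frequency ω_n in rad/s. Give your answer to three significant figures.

ω_n ≈ 15.9 rad/s

From the overshoot, ζ = −ln(OS)/√(π²+ln²(OS)) = 0.286.
From t_p = π/ω_d, ω_d = π/0.206 = 15.3 rad/s, so ω_n = ω_d/√(1−ζ²) = 15.9 rad/s.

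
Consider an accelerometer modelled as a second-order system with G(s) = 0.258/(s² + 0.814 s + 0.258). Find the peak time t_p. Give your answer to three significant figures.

Matching coefficients with s² + 2ζω_n s + ω_n² gives ω_n² = 0.258 ⇒ ω_n = 0.508 rad/s, and ζ = 0.814/(2ω_n) = 0.801.
ω_d = ω_n√(1−ζ²) = 0.304 rad/s. Then t_p = π/ω_d = 10.3 s.

t_p ≈ 10.3 s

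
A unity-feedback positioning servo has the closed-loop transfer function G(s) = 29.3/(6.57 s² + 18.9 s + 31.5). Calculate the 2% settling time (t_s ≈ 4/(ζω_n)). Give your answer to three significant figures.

Dividing through by 6.57: denominator becomes s² + 2.877 s + 4.795.
So ω_n = √4.795 = 2.19 rad/s and ζ = 2.877/(2·2.19) = 0.657.
t_s ≈ 4/(ζω_n) = 2.78 s.

t_s ≈ 2.78 s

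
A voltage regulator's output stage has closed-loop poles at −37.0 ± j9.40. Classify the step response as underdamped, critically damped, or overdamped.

underdamped

Since the poles form a complex-conjugate pair with nonzero imaginary part, the response is underdamped.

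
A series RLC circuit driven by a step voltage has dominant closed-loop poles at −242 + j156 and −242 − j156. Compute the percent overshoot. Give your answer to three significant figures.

With σ = 242, ω_d = 156: ω_n = √(σ²+ω_d²) = 288 rad/s, ζ = σ/ω_n = 0.841.
%OS = 100·exp(−πζ/√(1−ζ²)) = 0.765%.

%OS ≈ 0.765%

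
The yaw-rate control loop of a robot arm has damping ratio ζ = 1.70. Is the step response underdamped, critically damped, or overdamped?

overdamped

Since ζ = 1.70 > 1, the system is overdamped.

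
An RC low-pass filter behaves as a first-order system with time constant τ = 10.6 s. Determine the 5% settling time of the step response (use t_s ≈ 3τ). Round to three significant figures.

t_s ≈ 31.8 s

t_s ≈ 3τ = 31.8 s.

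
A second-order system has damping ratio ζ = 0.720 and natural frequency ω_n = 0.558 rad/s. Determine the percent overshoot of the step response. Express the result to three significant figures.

%OS ≈ 3.84%

For an underdamped second-order system, %OS = 100·exp(−πζ/√(1−ζ²)).
πζ/√(1−ζ²) = π·0.720/√(1−0.518) = 3.259, so %OS = 100·e^(−3.259) = 3.84%.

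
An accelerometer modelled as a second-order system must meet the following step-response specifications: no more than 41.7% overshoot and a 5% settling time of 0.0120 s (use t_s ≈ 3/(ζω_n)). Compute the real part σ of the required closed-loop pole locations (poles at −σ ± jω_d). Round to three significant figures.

The settling-time spec alone fixes σ = ζω_n = 3/t_s = 3/0.0120 = 250.
(Overshoot then fixes ζ = 0.268 and hence ω_d = σ·√(1−ζ²)/ζ = 898 rad/s.)

σ ≈ 250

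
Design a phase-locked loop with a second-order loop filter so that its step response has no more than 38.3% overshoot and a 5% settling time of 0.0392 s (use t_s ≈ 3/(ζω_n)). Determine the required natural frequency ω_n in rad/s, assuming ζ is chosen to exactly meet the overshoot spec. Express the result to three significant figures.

ω_n ≈ 262 rad/s

ζ = −ln(OS)/√(π² + (ln OS)²). With OS = 0.383, ln OS = −0.9597 and ζ = 0.9597/3.285 = 0.292.
From t_s ≈ 3/(ζω_n): ω_n = 3/(ζ·t_s) = 3/(0.292·0.0392) = 262 rad/s.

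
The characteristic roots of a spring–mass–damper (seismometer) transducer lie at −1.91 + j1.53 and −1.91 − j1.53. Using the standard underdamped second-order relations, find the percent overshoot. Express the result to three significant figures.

The poles are at −σ ± jω_d with σ = 1.91 and ω_d = 1.53, so ω_n = √(σ²+ω_d²) = 2.45 rad/s and ζ = σ/ω_n = 0.780.
Overshoot: exp(−π·0.780/√(1−0.780²)) = 0.0198, i.e. 1.98%.

%OS ≈ 1.98%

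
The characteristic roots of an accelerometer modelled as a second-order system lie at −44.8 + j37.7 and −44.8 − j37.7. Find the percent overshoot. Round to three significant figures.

With σ = 44.8, ω_d = 37.7: ω_n = √(σ²+ω_d²) = 58.6 rad/s, ζ = σ/ω_n = 0.765.
Overshoot: exp(−π·0.765/√(1−0.765²)) = 0.0239, i.e. 2.39%.

%OS ≈ 2.39%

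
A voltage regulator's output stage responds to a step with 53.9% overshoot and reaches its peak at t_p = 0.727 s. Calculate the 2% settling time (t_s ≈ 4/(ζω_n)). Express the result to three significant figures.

t_s ≈ 4.71 s

The overshoot fixes ζ = −ln(OS)/√(π²+ln²(OS)) = 0.193.
t_p = π/ω_d ⇒ ω_d = 4.32 rad/s; then ω_n = ω_d/√(1−ζ²) = 4.40 rad/s.
t_s ≈ 4/(ζω_n) = 4/(0.193·4.40) = 4.71 s.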